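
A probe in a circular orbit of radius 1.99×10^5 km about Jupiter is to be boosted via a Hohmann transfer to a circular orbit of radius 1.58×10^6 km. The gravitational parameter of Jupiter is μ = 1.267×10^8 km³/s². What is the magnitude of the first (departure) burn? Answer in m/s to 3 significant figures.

Transfer-ellipse semi-major axis a_t = (r₁ + r₂)/2 = (1.990×10^5 + 1.580×10^6)/2 = 8.895×10^5 km.
Circular speed at r = 1.990×10^5 km: v_c = √(μ/r) = 25.2326 km/s.
Vis-viva on the transfer ellipse at r = 1.990×10^5 km gives v_t = √[μ(2/r − 1/a_t)] = 33.6293 km/s.
Δv₁ = |v_t − v_c| = |33.6293 − 25.2326| = 8.397 km/s.

Δv₁ = 8400 m/s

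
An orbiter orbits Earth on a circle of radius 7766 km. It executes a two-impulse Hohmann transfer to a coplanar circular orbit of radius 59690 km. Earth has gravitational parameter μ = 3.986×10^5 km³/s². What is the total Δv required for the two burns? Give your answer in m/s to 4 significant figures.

Semi-major axis of the transfer orbit: a_t = (7766 + 59690)/2 = 33728 km.
Circular speed at r₁: v₁ = √(μ/r₁) = √(3.986×10^5/7766) = 7.1642 km/s.
On the transfer ellipse at r₁, vis-viva gives v_p = √[μ(2/r₁ − 1/a_t)] = 9.5307 km/s.
First burn Δv₁ = |v_p − v₁| = 2.3665 km/s.
At r₂, v₂ = √(μ/r₂) = 2.5842 km/s.
Transfer-orbit speed at r₂: v_a = √[μ(2/r₂ − 1/a_t)] = 1.2400 km/s.
Second burn Δv₂ = |v₂ − v_a| = 1.3442 km/s.
Total Δv = Δv₁ + Δv₂ = 3.711 km/s.

Δv = 3711 m/s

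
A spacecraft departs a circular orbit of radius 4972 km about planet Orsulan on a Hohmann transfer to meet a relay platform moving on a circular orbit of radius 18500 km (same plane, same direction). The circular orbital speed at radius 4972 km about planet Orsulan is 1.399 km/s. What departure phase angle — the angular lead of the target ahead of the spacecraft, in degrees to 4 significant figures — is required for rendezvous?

φ = 89.05°

From the circular-orbit relation v² = μ/r at r = 4972 km: μ = v²r = (1.399)² × 4972 = 9731.20 km³/s².
The Hohmann ellipse has a_t = (r₁ + r₂)/2 = 11736 km.
The half-period of the transfer ellipse is t = π√(a_t³/μ) = 40489.9 s.
The target's mean motion on its circular orbit is ω₂ = √(μ/r₂³) = 3.92036×10^-5 rad/s.
Angle swept by the target during transfer: ω₂·t = 1.5873 rad = 90.95°.
Arrival is 180° from departure on the ellipse, so φ = 180° − 90.95° = 89.05°.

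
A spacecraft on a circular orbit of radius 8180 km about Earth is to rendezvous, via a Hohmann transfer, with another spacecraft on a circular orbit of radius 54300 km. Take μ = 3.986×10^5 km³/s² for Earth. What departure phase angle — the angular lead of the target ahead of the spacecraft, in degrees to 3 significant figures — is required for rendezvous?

φ = 101°

Transfer-ellipse semi-major axis a_t = (r₁ + r₂)/2 = (8180 + 54300)/2 = 31240 km.
The half-period of the transfer ellipse is t = π√(a_t³/μ) = 27480 s.
Target angular speed ω₂ = √(μ/r₂³) = 4.990×10^-5 rad/s.
Angle swept by the target during transfer: ω₂·t = 1.371 rad = 78.55°.
Arrival is 180° from departure on the ellipse, so φ = 180° − 78.55° = 101°.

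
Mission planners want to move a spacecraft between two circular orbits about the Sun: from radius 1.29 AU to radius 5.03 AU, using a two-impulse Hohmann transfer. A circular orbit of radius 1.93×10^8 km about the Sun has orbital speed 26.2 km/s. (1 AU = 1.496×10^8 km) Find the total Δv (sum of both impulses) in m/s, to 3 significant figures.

From the circular-orbit relation v² = μ/r at r = 1.93×10^8 km: μ = v²r = (26.2)² × 1.93×10^8 = 1.32483×10^11 km³/s².
In km: r₁ = 1.29 × 1.496×10^8 = 1.92984×10^8 km; r₂ = 5.03 × 1.496×10^8 = 7.52488×10^8 km.
Semi-major axis of the transfer orbit: a_t = (1.92984×10^8 + 7.52488×10^8)/2 = 4.72736×10^8 km.
Circular speed at r₁: v₁ = √(μ/r₁) = √(1.32483×10^11/1.92984×10^8) = 26.201 km/s.
On the transfer ellipse at r₁, vis-viva equation gives v_p = √[μ(2/r₁ − 1/a_t)] = 33.057 km/s.
First burn Δv₁ = |v_p − v₁| = 6.856 km/s.
At r₂, v₂ = √(μ/r₂) = 13.269 km/s.
Transfer-orbit speed at r₂: v_a = √[μ(2/r₂ − 1/a_t)] = 8.4778 km/s.
Second burn Δv₂ = |v₂ − v_a| = 4.791 km/s.
Δv = Δv₁ + Δv₂ = 6.856 + 4.791 = 11.65 km/s.

Δv = 11600 m/s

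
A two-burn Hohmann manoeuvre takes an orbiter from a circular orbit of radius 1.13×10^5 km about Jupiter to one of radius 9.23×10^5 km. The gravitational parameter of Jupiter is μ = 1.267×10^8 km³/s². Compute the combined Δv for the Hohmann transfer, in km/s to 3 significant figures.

Δv = 17.5 km/s

Semi-major axis of the transfer orbit: a_t = (1.130×10^5 + 9.230×10^5)/2 = 5.180×10^5 km.
At r₁ the circular-orbit speed is v₁ = √(μ/r₁) = 33.485 km/s.
On the transfer ellipse at r₁, vis-viva gives v_p = √[μ(2/r₁ − 1/a_t)] = 44.698 km/s.
First burn Δv₁ = |v_p − v₁| = 11.213 km/s.
Circular speed at r₂: v₂ = √(μ/r₂) = 11.7162 km/s.
Transfer-orbit speed at r₂: v_a = √[μ(2/r₂ − 1/a_t)] = 5.47220 km/s.
Second burn Δv₂ = |v₂ − v_a| = 6.2440 km/s.
Total Δv = Δv₁ + Δv₂ = 17.46 km/s.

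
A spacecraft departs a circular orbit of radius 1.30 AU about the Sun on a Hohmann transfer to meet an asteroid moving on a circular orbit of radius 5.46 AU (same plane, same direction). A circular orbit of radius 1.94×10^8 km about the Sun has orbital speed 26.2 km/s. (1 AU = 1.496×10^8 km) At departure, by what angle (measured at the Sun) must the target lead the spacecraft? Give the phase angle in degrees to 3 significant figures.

From the circular-orbit relation v² = μ/r at r = 1.94×10^8 km: μ = v²r = (26.2)² × 1.94×10^8 = 1.33169×10^11 km³/s².
In km: r₁ = 1.30 × 1.496×10^8 = 1.9448×10^8 km; r₂ = 5.46 × 1.496×10^8 = 8.16816×10^8 km.
Transfer-ellipse semi-major axis a_t = (r₁ + r₂)/2 = (1.9448×10^8 + 8.16816×10^8)/2 = 5.05648×10^8 km.
Transfer time t = π√(a_t³/μ) = 9.7886×10^7 s.
The target's mean motion on its circular orbit is ω₂ = √(μ/r₂³) = 1.5632×10^-8 rad/s.
Angle swept by the target during transfer: ω₂·t = 1.5302 rad = 87.67°.
The spacecraft traverses 180° on the transfer ellipse, so the target must lead by 180° − 87.67° = 92.3°.

φ = 92.3°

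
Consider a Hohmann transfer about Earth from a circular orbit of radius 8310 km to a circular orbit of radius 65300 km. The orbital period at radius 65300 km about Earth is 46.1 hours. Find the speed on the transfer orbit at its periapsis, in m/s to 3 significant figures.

From Kepler's third law T² = 4π²r³/μ at r = 65300 km, T = 46.1 hours = 46.1 × 3600 s = 1.6596×10^5 s: μ = 4π²r³/T² = 3.99110×10^5 km³/s².
The Hohmann ellipse has a_t = (r₁ + r₂)/2 = 36805 km.
The periapsis of the transfer ellipse is at r = 8310 km.
Vis-viva: v = √[μ(2/r − 1/a_t)] = √[3.99110×10^5 × (2/8310 − 1/36805)] = 9.231 km/s.

v = 9230 m/s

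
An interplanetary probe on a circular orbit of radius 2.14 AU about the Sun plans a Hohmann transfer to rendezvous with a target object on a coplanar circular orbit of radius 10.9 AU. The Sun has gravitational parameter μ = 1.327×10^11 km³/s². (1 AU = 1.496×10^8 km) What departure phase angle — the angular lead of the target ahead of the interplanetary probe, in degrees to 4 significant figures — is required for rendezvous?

In km: r₁ = 2.14 × 1.496×10^8 = 3.20144×10^8 km; r₂ = 10.9 × 1.496×10^8 = 1.63064×10^9 km.
The Hohmann ellipse has a_t = (r₁ + r₂)/2 = 9.75392×10^8 km.
The half-period of the transfer ellipse is t = π√(a_t³/μ) = 2.6271×10^8 s.
The target's mean motion on its circular orbit is ω₂ = √(μ/r₂³) = 5.5322×10^-9 rad/s.
Angle swept by the target during transfer: ω₂·t = 1.4534 rad = 83.27°.
The interplanetary probe traverses 180° on the transfer ellipse, so the target must lead by 180° − 83.27° = 96.73°.

φ = 96.73°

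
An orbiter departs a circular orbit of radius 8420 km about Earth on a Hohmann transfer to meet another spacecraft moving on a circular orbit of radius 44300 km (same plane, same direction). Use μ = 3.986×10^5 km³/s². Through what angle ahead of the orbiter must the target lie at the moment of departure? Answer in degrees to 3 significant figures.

φ = 97.4°

Transfer-ellipse semi-major axis a_t = (r₁ + r₂)/2 = (8420 + 44300)/2 = 26360 km.
Transfer time t = π√(a_t³/μ) = 21300 s.
Target angular speed ω₂ = √(μ/r₂³) = 6.771×10^-5 rad/s.
Angle swept by the target during transfer: ω₂·t = 1.442 rad = 82.62°.
The orbiter traverses 180° on the transfer ellipse, so the target must lead by 180° − 82.62° = 97.4°.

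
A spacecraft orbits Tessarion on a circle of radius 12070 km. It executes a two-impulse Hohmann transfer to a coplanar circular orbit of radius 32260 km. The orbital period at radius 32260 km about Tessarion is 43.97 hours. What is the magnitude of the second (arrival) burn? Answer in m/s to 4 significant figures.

From Kepler's third law T² = 4π²r³/μ at r = 32260 km, T = 43.97 hours = 43.97 × 3600 s = 1.58292×10^5 s: μ = 4π²r³/T² = 52897.5 km³/s².
The Hohmann ellipse has a_t = (r₁ + r₂)/2 = 22165 km.
On the circular orbit at r = 32260 km, v_c = √(μ/r) = 1.2805 km/s.
Transfer-orbit speed at the same r (vis-viva, a = a_t): v_t = √[μ(2/r − 1/a_t)] = 0.94494 km/s.
Δv₂ = |v_t − v_c| = |0.94494 − 1.2805| = 0.3356 km/s.

Δv₂ = 335.6 m/s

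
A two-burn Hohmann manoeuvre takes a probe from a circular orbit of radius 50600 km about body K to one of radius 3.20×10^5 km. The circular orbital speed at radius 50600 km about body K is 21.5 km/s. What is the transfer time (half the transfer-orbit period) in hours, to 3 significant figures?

From the circular-orbit relation v² = μ/r at r = 50600 km: μ = v²r = (21.5)² × 50600 = 2.33898×10^7 km³/s².
Semi-major axis of the transfer orbit: a_t = (50600 + 3.200×10^5)/2 = 1.853×10^5 km.
Half the transfer-orbit period gives t = π√(a_t³/μ) = 51810 s.
Converting: 51810 s ÷ 3600 s/hour = 14.4 hours.

t = 14.4 hours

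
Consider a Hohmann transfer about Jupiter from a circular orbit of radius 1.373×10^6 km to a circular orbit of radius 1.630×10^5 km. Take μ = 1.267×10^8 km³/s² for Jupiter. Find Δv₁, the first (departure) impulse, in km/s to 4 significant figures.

Transfer-ellipse semi-major axis a_t = (r₁ + r₂)/2 = (1.373×10^6 + 1.630×10^5)/2 = 7.680×10^5 km.
On the circular orbit at r = 1.373×10^6 km, v_c = √(μ/r) = 9.6062 km/s.
Transfer-orbit speed at the same r (vis-viva, a = a_t): v_t = √[μ(2/r − 1/a_t)] = 4.4255 km/s.
Δv₁ = |v_t − v_c| = |4.4255 − 9.6062| = 5.181 km/s.

Δv₁ = 5.181 km/s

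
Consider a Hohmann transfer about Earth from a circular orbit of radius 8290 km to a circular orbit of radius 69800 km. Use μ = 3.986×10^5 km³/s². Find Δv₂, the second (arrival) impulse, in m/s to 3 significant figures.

Transfer-ellipse semi-major axis a_t = (r₁ + r₂)/2 = (8290 + 69800)/2 = 39045 km.
Circular speed at r = 69800 km: v_c = √(μ/r) = 2.390 km/s.
Transfer-orbit speed at the same r (vis-viva, a = a_t): v_t = √[μ(2/r − 1/a_t)] = 1.101 km/s.
Δv₂ = |v_t − v_c| = |1.101 − 2.390| = 1.289 km/s.

Δv₂ = 1290 m/s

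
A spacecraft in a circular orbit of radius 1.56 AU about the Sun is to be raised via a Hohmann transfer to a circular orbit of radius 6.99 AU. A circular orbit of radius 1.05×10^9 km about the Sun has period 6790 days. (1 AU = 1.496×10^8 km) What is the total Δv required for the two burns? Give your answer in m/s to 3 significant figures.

From Kepler's third law T² = 4π²r³/μ at r = 1.05×10^9 km, T = 6790 days = 6790 × 86400 s = 5.86656×10^8 s: μ = 4π²r³/T² = 1.32789×10^11 km³/s².
In km: r₁ = 1.56 × 1.496×10^8 = 2.33376×10^8 km; r₂ = 6.99 × 1.496×10^8 = 1.045704×10^9 km.
Semi-major axis of the transfer orbit: a_t = (2.33376×10^8 + 1.045704×10^9)/2 = 6.3954×10^8 km.
Circular speed at r₁: v₁ = √(μ/r₁) = √(1.32789×10^11/2.33376×10^8) = 23.854 km/s.
Transfer-orbit speed at r₁ (vis-viva): v_p = √[μ(2/r₁ − 1/a_t)] = 30.502 km/s.
First burn Δv₁ = |v_p − v₁| = 6.648 km/s.
At r₂, v₂ = √(μ/r₂) = 11.269 km/s.
Transfer-orbit speed at r₂: v_a = √[μ(2/r₂ − 1/a_t)] = 6.8072 km/s.
Second burn Δv₂ = |v₂ − v_a| = 4.462 km/s.
Total Δv = Δv₁ + Δv₂ = 11.11 km/s.

Δv = 11100 m/s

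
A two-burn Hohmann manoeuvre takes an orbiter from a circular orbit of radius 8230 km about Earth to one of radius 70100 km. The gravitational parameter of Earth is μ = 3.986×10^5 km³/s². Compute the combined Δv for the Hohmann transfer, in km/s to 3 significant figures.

Semi-major axis of the transfer orbit: a_t = (8230 + 70100)/2 = 39165 km.
Circular speed at r₁: v₁ = √(μ/r₁) = √(3.986×10^5/8230) = 6.95935 km/s.
On the transfer ellipse at r₁, vis-viva equation gives v_p = √[μ(2/r₁ − 1/a_t)] = 9.31062 km/s.
First burn Δv₁ = |v_p − v₁| = 2.3513 km/s.
Circular speed at r₂: v₂ = √(μ/r₂) = 2.3846 km/s.
Transfer-orbit speed at r₂: v_a = √[μ(2/r₂ − 1/a_t)] = 1.0931 km/s.
Second burn Δv₂ = |v₂ − v_a| = 1.2915 km/s.
Total Δv = Δv₁ + Δv₂ = 3.643 km/s.

Δv = 3.64 km/s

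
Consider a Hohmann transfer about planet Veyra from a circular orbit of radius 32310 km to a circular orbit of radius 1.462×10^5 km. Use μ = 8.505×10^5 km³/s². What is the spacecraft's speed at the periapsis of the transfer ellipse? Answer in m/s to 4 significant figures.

v = 6566 m/s

Semi-major axis of the transfer orbit: a_t = (32310 + 1.462×10^5)/2 = 89255 km.
At periapsis, r = 32310 km.
Applying v² = μ(2/r − 1/a_t): v = 6.566 km/s.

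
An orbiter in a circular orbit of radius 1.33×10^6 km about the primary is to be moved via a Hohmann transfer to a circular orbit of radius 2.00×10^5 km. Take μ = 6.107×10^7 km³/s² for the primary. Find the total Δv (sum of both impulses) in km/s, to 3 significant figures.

The Hohmann ellipse has a_t = (r₁ + r₂)/2 = 7.650×10^5 km.
Circular speed at r₁: v₁ = √(μ/r₁) = √(6.107×10^7/1.330×10^6) = 6.77623 km/s.
Transfer-orbit speed at r₁ (vis-viva): v_a = √[μ(2/r₁ − 1/a_t)] = 3.46475 km/s.
First burn Δv₁ = |v_a − v₁| = 3.3115 km/s.
Circular speed at r₂: v₂ = √(μ/r₂) = 17.4743 km/s.
Transfer-orbit speed at r₂: v_p = √[μ(2/r₂ − 1/a_t)] = 23.0406 km/s.
Second burn Δv₂ = |v₂ − v_p| = 5.5663 km/s.
Δv = Δv₁ + Δv₂ = 3.3115 + 5.5663 = 8.878 km/s.

Δv = 8.88 km/s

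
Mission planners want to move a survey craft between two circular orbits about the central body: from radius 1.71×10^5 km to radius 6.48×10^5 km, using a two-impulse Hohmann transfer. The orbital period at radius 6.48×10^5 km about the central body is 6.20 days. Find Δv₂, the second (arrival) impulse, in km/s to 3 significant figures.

Δv₂ = 2.69 km/s

From Kepler's third law T² = 4π²r³/μ at r = 6.48×10^5 km, T = 6.20 days = 6.20 × 86400 s = 5.3568×10^5 s: μ = 4π²r³/T² = 3.74347×10^7 km³/s².
Semi-major axis of the transfer orbit: a_t = (1.710×10^5 + 6.480×10^5)/2 = 4.095×10^5 km.
Circular speed at r = 6.480×10^5 km: v_c = √(μ/r) = 7.601 km/s.
Transfer-orbit speed at the same r (vis-viva, a = a_t): v_t = √[μ(2/r − 1/a_t)] = 4.912 km/s.
Δv₂ = |v_t − v_c| = |4.912 − 7.601| = 2.689 km/s.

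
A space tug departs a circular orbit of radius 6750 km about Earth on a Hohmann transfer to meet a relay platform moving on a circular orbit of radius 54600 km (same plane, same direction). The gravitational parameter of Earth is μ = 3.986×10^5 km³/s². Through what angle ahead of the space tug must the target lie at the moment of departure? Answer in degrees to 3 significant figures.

The Hohmann ellipse has a_t = (r₁ + r₂)/2 = 30675 km.
The half-period of the transfer ellipse is t = π√(a_t³/μ) = 26730 s.
The target's mean motion on its circular orbit is ω₂ = √(μ/r₂³) = 4.949×10^-5 rad/s.
Angle swept by the target during transfer: ω₂·t = 1.323 rad = 75.80°.
The space tug traverses 180° on the transfer ellipse, so the target must lead by 180° − 75.80° = 104°.

φ = 104°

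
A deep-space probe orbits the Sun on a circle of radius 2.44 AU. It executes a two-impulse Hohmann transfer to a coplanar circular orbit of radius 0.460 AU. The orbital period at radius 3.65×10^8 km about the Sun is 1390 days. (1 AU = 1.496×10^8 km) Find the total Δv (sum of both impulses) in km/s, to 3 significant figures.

Δv = 21.4 km/s

From Kepler's third law T² = 4π²r³/μ at r = 3.65×10^8 km, T = 1390 days = 1390 × 86400 s = 1.20096×10^8 s: μ = 4π²r³/T² = 1.33101×10^11 km³/s².
In km: r₁ = 2.44 × 1.496×10^8 = 3.65024×10^8 km; r₂ = 0.460 × 1.496×10^8 = 6.8816×10^7 km.
Semi-major axis of the transfer orbit: a_t = (3.65024×10^8 + 6.8816×10^7)/2 = 2.1692×10^8 km.
At r₁ the circular-orbit speed is v₁ = √(μ/r₁) = 19.10 km/s.
Transfer-orbit speed at r₁ (vis-viva equation): v_a = √[μ(2/r₁ − 1/a_t)] = 10.76 km/s.
First burn Δv₁ = |v_a − v₁| = 8.340 km/s.
At r₂, v₂ = √(μ/r₂) = 43.98 km/s.
Transfer-orbit speed at r₂: v_p = √[μ(2/r₂ − 1/a_t)] = 57.05 km/s.
Second burn Δv₂ = |v₂ − v_p| = 13.07 km/s.
Total Δv = Δv₁ + Δv₂ = 21.41 km/s.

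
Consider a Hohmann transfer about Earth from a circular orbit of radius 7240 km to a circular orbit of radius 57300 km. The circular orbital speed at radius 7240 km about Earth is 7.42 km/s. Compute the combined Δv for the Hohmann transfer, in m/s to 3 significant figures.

From the circular-orbit relation v² = μ/r at r = 7240 km: μ = v²r = (7.42)² × 7240 = 3.98608×10^5 km³/s².
Semi-major axis of the transfer orbit: a_t = (7240 + 57300)/2 = 32270 km.
Circular speed at r₁: v₁ = √(μ/r₁) = √(3.98608×10^5/7240) = 7.4200 km/s.
On the transfer ellipse at r₁, v² = μ(2/r − 1/a) gives v_p = √[μ(2/r₁ − 1/a_t)] = 9.8874 km/s.
First burn Δv₁ = |v_p − v₁| = 2.4674 km/s.
At r₂, v₂ = √(μ/r₂) = 2.6375 km/s.
Transfer-orbit speed at r₂: v_a = √[μ(2/r₂ − 1/a_t)] = 1.2493 km/s.
Second burn Δv₂ = |v₂ − v_a| = 1.3882 km/s.
Δv = Δv₁ + Δv₂ = 2.4674 + 1.3882 = 3.856 km/s.

Δv = 3860 m/s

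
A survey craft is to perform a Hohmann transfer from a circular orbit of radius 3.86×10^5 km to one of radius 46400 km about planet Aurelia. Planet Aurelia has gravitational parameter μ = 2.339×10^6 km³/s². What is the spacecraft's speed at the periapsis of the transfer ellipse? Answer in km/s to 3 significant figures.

Semi-major axis of the transfer orbit: a_t = (3.860×10^5 + 46400)/2 = 2.162×10^5 km.
The periapsis of the transfer ellipse is at r = 46400 km.
Applying v² = μ(2/r − 1/a_t): v = 9.487 km/s.

v = 9.49 km/s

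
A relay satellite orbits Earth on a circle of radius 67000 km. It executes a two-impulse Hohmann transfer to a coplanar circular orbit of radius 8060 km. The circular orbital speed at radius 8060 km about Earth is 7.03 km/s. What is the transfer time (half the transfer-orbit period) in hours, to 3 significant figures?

t = 10.1 hours

From the circular-orbit relation v² = μ/r at r = 8060 km: μ = v²r = (7.03)² × 8060 = 3.98332×10^5 km³/s².
Semi-major axis of the transfer orbit: a_t = (67000 + 8060)/2 = 37530 km.
Transfer time t = π√(a_t³/μ) = π√((37530)³ / 3.98332×10^5) = 36190 s.
Converting: 36190 s ÷ 3600 s/hour = 10.1 hours.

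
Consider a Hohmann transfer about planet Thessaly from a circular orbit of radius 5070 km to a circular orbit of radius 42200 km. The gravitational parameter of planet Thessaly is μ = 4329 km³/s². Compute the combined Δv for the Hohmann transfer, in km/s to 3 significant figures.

Δv = 0.483 km/s

Semi-major axis of the transfer orbit: a_t = (5070 + 42200)/2 = 23635 km.
At r₁ the circular-orbit speed is v₁ = √(μ/r₁) = 0.92404 km/s.
On the transfer ellipse at r₁, vis-viva gives v_p = √[μ(2/r₁ − 1/a_t)] = 1.2347 km/s.
First burn Δv₁ = |v_p − v₁| = 0.3107 km/s.
Circular speed at r₂: v₂ = √(μ/r₂) = 0.320286 km/s.
Transfer-orbit speed at r₂: v_a = √[μ(2/r₂ − 1/a_t)] = 0.148342 km/s.
Second burn Δv₂ = |v₂ − v_a| = 0.1719 km/s.
Total Δv = Δv₁ + Δv₂ = 0.4826 km/s.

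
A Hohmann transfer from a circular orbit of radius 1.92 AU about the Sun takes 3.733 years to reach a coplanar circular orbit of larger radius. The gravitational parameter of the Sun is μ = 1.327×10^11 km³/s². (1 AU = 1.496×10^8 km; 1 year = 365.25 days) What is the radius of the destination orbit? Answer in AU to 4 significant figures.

In km: r₁ = 1.92 × 1.496×10^8 = 2.87232×10^8 km.
Transfer time t = 3.733 years × 365.25 × 86400 s = 1.178045208×10^8 s, and t = π√(a_t³/μ).
So a_t = (μ t²/π²)^(1/3) = (1.327×10^11 × (1.178045208×10^8)² / π²)^(1/3) = 5.7143×10^8 km.
Since a_t = (r₁ + r₂)/2, r₂ = 2a_t − r₁ = 2×5.7143×10^8 − 2.87232×10^8 = 8.55628×10^8 km.
In AU: r₂ = 8.55628×10^8 / 1.496×10^8 = 5.719 AU.

r₂ = 5.719 AU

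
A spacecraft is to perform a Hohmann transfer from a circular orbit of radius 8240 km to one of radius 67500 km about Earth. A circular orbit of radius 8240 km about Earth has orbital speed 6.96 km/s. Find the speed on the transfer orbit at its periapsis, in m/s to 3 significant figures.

From the circular-orbit relation v² = μ/r at r = 8240 km: μ = v²r = (6.96)² × 8240 = 3.99159×10^5 km³/s².
The Hohmann ellipse has a_t = (r₁ + r₂)/2 = 37870 km.
At periapsis, r = 8240 km.
From the vis-viva equation, v = √[μ(2/r − 1/a_t)] = 9.292 km/s.

v = 9290 m/s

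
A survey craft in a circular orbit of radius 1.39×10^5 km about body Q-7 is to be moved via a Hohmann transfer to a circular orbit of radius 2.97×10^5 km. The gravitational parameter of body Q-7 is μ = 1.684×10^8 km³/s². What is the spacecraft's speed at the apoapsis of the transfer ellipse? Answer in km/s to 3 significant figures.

v = 19.0 km/s

The Hohmann ellipse has a_t = (r₁ + r₂)/2 = 2.180×10^5 km.
At apoapsis, r = 2.970×10^5 km.
From the vis-viva equation, v = √[μ(2/r − 1/a_t)] = 19.01 km/s.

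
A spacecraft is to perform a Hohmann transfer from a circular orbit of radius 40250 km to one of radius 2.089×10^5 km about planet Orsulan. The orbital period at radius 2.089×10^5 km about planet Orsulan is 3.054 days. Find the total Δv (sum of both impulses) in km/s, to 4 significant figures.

Δv = 5.489 km/s

From Kepler's third law T² = 4π²r³/μ at r = 2.089×10^5 km, T = 3.054 days = 3.054 × 86400 s = 2.638656×10^5 s: μ = 4π²r³/T² = 5.16904×10^6 km³/s².
Semi-major axis of the transfer orbit: a_t = (40250 + 2.089×10^5)/2 = 1.24575×10^5 km.
At r₁ the circular-orbit speed is v₁ = √(μ/r₁) = 11.3324 km/s.
Transfer-orbit speed at r₁ (vis-viva equation): v_p = √[μ(2/r₁ − 1/a_t)] = 14.6749 km/s.
First burn Δv₁ = |v_p − v₁| = 3.3425 km/s.
Circular speed at r₂: v₂ = √(μ/r₂) = 4.9743 km/s.
Transfer-orbit speed at r₂: v_a = √[μ(2/r₂ − 1/a_t)] = 2.8275 km/s.
Second burn Δv₂ = |v₂ − v_a| = 2.1468 km/s.
Total Δv = Δv₁ + Δv₂ = 5.489 km/s.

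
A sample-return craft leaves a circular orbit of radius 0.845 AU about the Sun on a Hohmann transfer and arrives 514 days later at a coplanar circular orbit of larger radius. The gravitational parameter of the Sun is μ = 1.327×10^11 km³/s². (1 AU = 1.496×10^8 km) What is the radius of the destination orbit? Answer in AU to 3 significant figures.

In km: r₁ = 0.845 × 1.496×10^8 = 1.26412×10^8 km.
Transfer time t = 514 days = 4.44096×10^7 s, and t = π√(a_t³/μ).
So a_t = (μ t²/π²)^(1/3) = (1.327×10^11 × (4.44096×10^7)² / π²)^(1/3) = 2.9820×10^8 km.
Since a_t = (r₁ + r₂)/2, r₂ = 2a_t − r₁ = 2×2.9820×10^8 − 1.26412×10^8 = 4.69988×10^8 km.
In AU: r₂ = 4.69988×10^8 / 1.496×10^8 = 3.14 AU.

r₂ = 3.14 AU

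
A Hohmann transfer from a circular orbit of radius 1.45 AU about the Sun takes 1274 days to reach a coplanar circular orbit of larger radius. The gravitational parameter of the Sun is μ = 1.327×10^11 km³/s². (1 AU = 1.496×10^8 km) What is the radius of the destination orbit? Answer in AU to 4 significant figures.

In km: r₁ = 1.45 × 1.496×10^8 = 2.1692×10^8 km.
Transfer time t = 1274 days = 1.100736×10^8 s, and t = π√(a_t³/μ).
So a_t = (μ t²/π²)^(1/3) = (1.327×10^11 × (1.100736×10^8)² / π²)^(1/3) = 5.4615×10^8 km.
Since a_t = (r₁ + r₂)/2, r₂ = 2a_t − r₁ = 2×5.4615×10^8 − 2.1692×10^8 = 8.7538×10^8 km.
In AU: r₂ = 8.7538×10^8 / 1.496×10^8 = 5.851 AU.

r₂ = 5.851 AU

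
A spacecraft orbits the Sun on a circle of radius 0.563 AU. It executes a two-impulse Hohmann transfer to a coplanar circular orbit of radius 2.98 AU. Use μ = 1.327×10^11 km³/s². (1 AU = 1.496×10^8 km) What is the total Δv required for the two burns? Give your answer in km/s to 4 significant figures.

In km: r₁ = 0.563 × 1.496×10^8 = 8.42248×10^7 km; r₂ = 2.98 × 1.496×10^8 = 4.45808×10^8 km.
The Hohmann ellipse has a_t = (r₁ + r₂)/2 = 2.650164×10^8 km.
At r₁ the circular-orbit speed is v₁ = √(μ/r₁) = 39.69 km/s.
On the transfer ellipse at r₁, vis-viva equation gives v_p = √[μ(2/r₁ − 1/a_t)] = 51.48 km/s.
First burn Δv₁ = |v_p − v₁| = 11.79 km/s.
At r₂, v₂ = √(μ/r₂) = 17.253 km/s.
Transfer-orbit speed at r₂: v_a = √[μ(2/r₂ − 1/a_t)] = 9.7262 km/s.
Second burn Δv₂ = |v₂ − v_a| = 7.527 km/s.
Total Δv = Δv₁ + Δv₂ = 19.32 km/s.

Δv = 19.32 km/s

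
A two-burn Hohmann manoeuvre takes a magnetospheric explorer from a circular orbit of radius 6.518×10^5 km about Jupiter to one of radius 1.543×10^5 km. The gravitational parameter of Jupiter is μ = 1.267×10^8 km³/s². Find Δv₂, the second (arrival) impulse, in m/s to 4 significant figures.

Semi-major axis of the transfer orbit: a_t = (6.518×10^5 + 1.543×10^5)/2 = 4.0305×10^5 km.
On the circular orbit at r = 1.543×10^5 km, v_c = √(μ/r) = 28.655 km/s.
Vis-viva on the transfer ellipse at r = 1.543×10^5 km gives v_t = √[μ(2/r − 1/a_t)] = 36.440 km/s.
Δv₂ = |v_t − v_c| = |36.440 − 28.655| = 7.785 km/s.

Δv₂ = 7785 m/s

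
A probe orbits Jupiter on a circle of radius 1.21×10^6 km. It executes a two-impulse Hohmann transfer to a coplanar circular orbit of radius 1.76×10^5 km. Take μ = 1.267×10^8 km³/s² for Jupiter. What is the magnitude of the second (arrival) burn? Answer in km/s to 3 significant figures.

Transfer-ellipse semi-major axis a_t = (r₁ + r₂)/2 = (1.210×10^6 + 1.760×10^5)/2 = 6.930×10^5 km.
Circular speed at r = 1.760×10^5 km: v_c = √(μ/r) = 26.8307 km/s.
Transfer-orbit speed at the same r (vis-viva, a = a_t): v_t = √[μ(2/r − 1/a_t)] = 35.4534 km/s.
Δv₂ = |v_t − v_c| = |35.4534 − 26.8307| = 8.623 km/s.

Δv₂ = 8.62 km/s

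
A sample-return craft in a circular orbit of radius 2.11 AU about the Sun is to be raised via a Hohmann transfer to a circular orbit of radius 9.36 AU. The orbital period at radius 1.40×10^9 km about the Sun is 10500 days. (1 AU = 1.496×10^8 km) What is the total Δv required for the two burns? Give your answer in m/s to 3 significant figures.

Δv = 9480 m/s

From Kepler's third law T² = 4π²r³/μ at r = 1.40×10^9 km, T = 10500 days = 10500 × 86400 s = 9.072×10^8 s: μ = 4π²r³/T² = 1.31625×10^11 km³/s².
In km: r₁ = 2.11 × 1.496×10^8 = 3.15656×10^8 km; r₂ = 9.36 × 1.496×10^8 = 1.400256×10^9 km.
Transfer-ellipse semi-major axis a_t = (r₁ + r₂)/2 = (3.15656×10^8 + 1.400256×10^9)/2 = 8.57956×10^8 km.
At r₁ the circular-orbit speed is v₁ = √(μ/r₁) = 20.4203 km/s.
Transfer-orbit speed at r₁ (vis-viva): v_p = √[μ(2/r₁ − 1/a_t)] = 26.0875 km/s.
First burn Δv₁ = |v_p − v₁| = 5.667 km/s.
Circular speed at r₂: v₂ = √(μ/r₂) = 9.6954 km/s.
Transfer-orbit speed at r₂: v_a = √[μ(2/r₂ − 1/a_t)] = 5.8808 km/s.
Second burn Δv₂ = |v₂ − v_a| = 3.815 km/s.
Total Δv = Δv₁ + Δv₂ = 9.482 km/s.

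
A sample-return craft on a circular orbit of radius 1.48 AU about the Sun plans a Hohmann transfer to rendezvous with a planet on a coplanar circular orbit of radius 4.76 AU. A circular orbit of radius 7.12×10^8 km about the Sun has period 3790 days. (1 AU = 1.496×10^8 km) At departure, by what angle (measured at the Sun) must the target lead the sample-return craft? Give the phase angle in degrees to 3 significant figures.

From Kepler's third law T² = 4π²r³/μ at r = 7.12×10^8 km, T = 3790 days = 3790 × 86400 s = 3.27456×10^8 s: μ = 4π²r³/T² = 1.32890×10^11 km³/s².
In km: r₁ = 1.48 × 1.496×10^8 = 2.21408×10^8 km; r₂ = 4.76 × 1.496×10^8 = 7.12096×10^8 km.
The Hohmann ellipse has a_t = (r₁ + r₂)/2 = 4.66752×10^8 km.
The half-period of the transfer ellipse is t = π√(a_t³/μ) = 8.6902×10^7 s.
Target angular speed ω₂ = √(μ/r₂³) = 1.9184×10^-8 rad/s.
Angle swept by the target during transfer: ω₂·t = 1.6671 rad = 95.52°.
The sample-return craft traverses 180° on the transfer ellipse, so the target must lead by 180° − 95.52° = 84.5°.

φ = 84.5°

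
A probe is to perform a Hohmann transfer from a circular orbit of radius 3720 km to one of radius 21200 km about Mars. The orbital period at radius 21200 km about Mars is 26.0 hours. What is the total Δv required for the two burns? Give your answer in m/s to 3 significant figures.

Δv = 1680 m/s

From Kepler's third law T² = 4π²r³/μ at r = 21200 km, T = 26.0 hours = 26.0 × 3600 s = 93600 s: μ = 4π²r³/T² = 42935.4 km³/s².
The Hohmann ellipse has a_t = (r₁ + r₂)/2 = 12460 km.
Circular speed at r₁: v₁ = √(μ/r₁) = √(42935.4/3720) = 3.3973 km/s.
On the transfer ellipse at r₁, vis-viva gives v_p = √[μ(2/r₁ − 1/a_t)] = 4.4314 km/s.
First burn Δv₁ = |v_p − v₁| = 1.0341 km/s.
At r₂, v₂ = √(μ/r₂) = 1.42311 km/s.
Transfer-orbit speed at r₂: v_a = √[μ(2/r₂ − 1/a_t)] = 0.777593 km/s.
Second burn Δv₂ = |v₂ − v_a| = 0.64552 km/s.
Δv = Δv₁ + Δv₂ = 1.0341 + 0.64552 = 1.680 km/s.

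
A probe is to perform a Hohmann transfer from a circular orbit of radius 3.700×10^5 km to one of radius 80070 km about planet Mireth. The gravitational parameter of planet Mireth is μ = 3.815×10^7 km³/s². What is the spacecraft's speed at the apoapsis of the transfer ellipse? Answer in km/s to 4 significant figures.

v = 6.057 km/s

Semi-major axis of the transfer orbit: a_t = (3.700×10^5 + 80070)/2 = 2.25035×10^5 km.
At apoapsis, r = 3.700×10^5 km.
Vis-viva: v = √[μ(2/r − 1/a_t)] = √[3.815×10^7 × (2/3.700×10^5 − 1/2.25035×10^5)] = 6.057 km/s.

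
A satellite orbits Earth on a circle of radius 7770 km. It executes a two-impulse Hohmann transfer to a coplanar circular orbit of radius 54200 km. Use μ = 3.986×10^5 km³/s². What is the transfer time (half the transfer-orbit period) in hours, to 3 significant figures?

t = 7.54 hours

Transfer-ellipse semi-major axis a_t = (r₁ + r₂)/2 = (7770 + 54200)/2 = 30985 km.
By Kepler's third law the transfer-orbit period is T = 2π√(a_t³/μ), so t = T/2 = 27140 s.
Converting: 27140 s ÷ 3600 s/hour = 7.54 hours.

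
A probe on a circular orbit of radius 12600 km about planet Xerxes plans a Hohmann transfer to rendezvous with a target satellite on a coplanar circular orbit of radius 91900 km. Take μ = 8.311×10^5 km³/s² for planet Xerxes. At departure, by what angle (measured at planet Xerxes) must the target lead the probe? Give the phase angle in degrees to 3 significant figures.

Transfer-ellipse semi-major axis a_t = (r₁ + r₂)/2 = (12600 + 91900)/2 = 52250 km.
Transfer time t = π√(a_t³/μ) = 41160 s.
Target angular speed ω₂ = √(μ/r₂³) = 3.272×10^-5 rad/s.
Angle swept by the target during transfer: ω₂·t = 1.3468 rad = 77.17°.
Arrival is 180° from departure on the ellipse, so φ = 180° − 77.17° = 103°.

φ = 103°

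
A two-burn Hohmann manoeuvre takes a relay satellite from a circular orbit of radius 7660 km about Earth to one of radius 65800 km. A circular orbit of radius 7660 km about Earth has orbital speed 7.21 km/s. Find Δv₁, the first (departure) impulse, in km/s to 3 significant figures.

From the circular-orbit relation v² = μ/r at r = 7660 km: μ = v²r = (7.21)² × 7660 = 3.98198×10^5 km³/s².
The Hohmann ellipse has a_t = (r₁ + r₂)/2 = 36730 km.
On the circular orbit at r = 7660 km, v_c = √(μ/r) = 7.210 km/s.
Vis-viva on the transfer ellipse at r = 7660 km gives v_t = √[μ(2/r − 1/a_t)] = 9.650 km/s.
Δv₁ = |v_t − v_c| = |9.650 − 7.210| = 2.440 km/s.

Δv₁ = 2.44 km/s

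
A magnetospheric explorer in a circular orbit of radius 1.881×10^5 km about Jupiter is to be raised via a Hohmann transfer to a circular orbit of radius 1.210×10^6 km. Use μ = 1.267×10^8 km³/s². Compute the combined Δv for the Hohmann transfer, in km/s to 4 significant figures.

The Hohmann ellipse has a_t = (r₁ + r₂)/2 = 6.9905×10^5 km.
Circular speed at r₁: v₁ = √(μ/r₁) = √(1.267×10^8/1.881×10^5) = 25.953 km/s.
On the transfer ellipse at r₁, v² = μ(2/r − 1/a) gives v_p = √[μ(2/r₁ − 1/a_t)] = 34.145 km/s.
First burn Δv₁ = |v_p − v₁| = 8.192 km/s.
At r₂, v₂ = √(μ/r₂) = 10.233 km/s.
Transfer-orbit speed at r₂: v_a = √[μ(2/r₂ − 1/a_t)] = 5.3081 km/s.
Second burn Δv₂ = |v₂ − v_a| = 4.925 km/s.
Total Δv = Δv₁ + Δv₂ = 13.12 km/s.

Δv = 13.12 km/s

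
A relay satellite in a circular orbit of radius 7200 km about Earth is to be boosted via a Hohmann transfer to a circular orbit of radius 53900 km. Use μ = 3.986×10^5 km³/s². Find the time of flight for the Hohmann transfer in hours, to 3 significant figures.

t = 7.38 hours

Semi-major axis of the transfer orbit: a_t = (7200 + 53900)/2 = 30550 km.
Transfer time t = π√(a_t³/μ) = π√((30550)³ / 3.986×10^5) = 26570 s.
Converting: 26570 s ÷ 3600 s/hour = 7.38 hours.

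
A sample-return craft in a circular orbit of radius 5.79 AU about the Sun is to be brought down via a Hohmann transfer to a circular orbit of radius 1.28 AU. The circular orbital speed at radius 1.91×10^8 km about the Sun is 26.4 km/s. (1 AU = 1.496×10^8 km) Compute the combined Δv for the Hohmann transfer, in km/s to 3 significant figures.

From the circular-orbit relation v² = μ/r at r = 1.91×10^8 km: μ = v²r = (26.4)² × 1.91×10^8 = 1.33119×10^11 km³/s².
In km: r₁ = 5.79 × 1.496×10^8 = 8.66184×10^8 km; r₂ = 1.28 × 1.496×10^8 = 1.91488×10^8 km.
Transfer-ellipse semi-major axis a_t = (r₁ + r₂)/2 = (8.66184×10^8 + 1.91488×10^8)/2 = 5.28836×10^8 km.
At r₁ the circular-orbit speed is v₁ = √(μ/r₁) = 12.397 km/s.
On the transfer ellipse at r₁, vis-viva gives v_a = √[μ(2/r₁ − 1/a_t)] = 7.4598 km/s.
First burn Δv₁ = |v_a − v₁| = 4.937 km/s.
Circular speed at r₂: v₂ = √(μ/r₂) = 26.36634 km/s.
Transfer-orbit speed at r₂: v_p = √[μ(2/r₂ − 1/a_t)] = 33.74383 km/s.
Second burn Δv₂ = |v₂ − v_p| = 7.377 km/s.
Δv = Δv₁ + Δv₂ = 4.937 + 7.377 = 12.31 km/s.

Δv = 12.3 km/s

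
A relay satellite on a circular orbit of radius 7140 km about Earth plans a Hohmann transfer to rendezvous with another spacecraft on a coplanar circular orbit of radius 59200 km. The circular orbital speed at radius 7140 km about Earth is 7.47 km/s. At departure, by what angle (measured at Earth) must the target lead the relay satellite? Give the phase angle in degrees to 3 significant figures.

φ = 105°

From the circular-orbit relation v² = μ/r at r = 7140 km: μ = v²r = (7.47)² × 7140 = 3.98418×10^5 km³/s².
Transfer-ellipse semi-major axis a_t = (r₁ + r₂)/2 = (7140 + 59200)/2 = 33170 km.
The half-period of the transfer ellipse is t = π√(a_t³/μ) = 30068 s.
Target angular speed ω₂ = √(μ/r₂³) = 4.3821×10^-5 rad/s.
Angle swept by the target during transfer: ω₂·t = 1.3176 rad = 75.49°.
The relay satellite traverses 180° on the transfer ellipse, so the target must lead by 180° − 75.49° = 105°.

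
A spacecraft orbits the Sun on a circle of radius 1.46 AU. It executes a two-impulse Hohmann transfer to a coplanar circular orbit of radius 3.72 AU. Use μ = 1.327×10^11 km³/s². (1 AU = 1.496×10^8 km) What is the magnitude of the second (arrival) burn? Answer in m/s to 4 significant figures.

Δv₂ = 3848 m/s

In km: r₁ = 1.46 × 1.496×10^8 = 2.18416×10^8 km; r₂ = 3.72 × 1.496×10^8 = 5.56512×10^8 km.
The Hohmann ellipse has a_t = (r₁ + r₂)/2 = 3.87464×10^8 km.
On the circular orbit at r = 5.56512×10^8 km, v_c = √(μ/r) = 15.442 km/s.
Vis-viva on the transfer ellipse at r = 5.56512×10^8 km gives v_t = √[μ(2/r − 1/a_t)] = 11.594 km/s.
Δv₂ = |v_t − v_c| = |11.594 − 15.442| = 3.848 km/s.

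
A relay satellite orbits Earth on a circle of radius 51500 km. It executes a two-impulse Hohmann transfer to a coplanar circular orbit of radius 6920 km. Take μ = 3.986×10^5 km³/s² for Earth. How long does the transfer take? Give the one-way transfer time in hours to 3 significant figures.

t = 6.90 hours

Semi-major axis of the transfer orbit: a_t = (51500 + 6920)/2 = 29210 km.
Transfer time t = π√(a_t³/μ) = π√((29210)³ / 3.986×10^5) = 24840 s.
Converting: 24840 s ÷ 3600 s/hour = 6.90 hours.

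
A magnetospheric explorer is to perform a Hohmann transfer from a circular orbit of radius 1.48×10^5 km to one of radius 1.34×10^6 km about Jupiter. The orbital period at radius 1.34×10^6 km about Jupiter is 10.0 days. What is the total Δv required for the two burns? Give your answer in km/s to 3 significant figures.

Δv = 15.4 km/s

From Kepler's third law T² = 4π²r³/μ at r = 1.34×10^6 km, T = 10.0 days = 10.0 × 86400 s = 8.640×10^5 s: μ = 4π²r³/T² = 1.27247×10^8 km³/s².
Semi-major axis of the transfer orbit: a_t = (1.480×10^5 + 1.340×10^6)/2 = 7.440×10^5 km.
At r₁ the circular-orbit speed is v₁ = √(μ/r₁) = 29.32 km/s.
Transfer-orbit speed at r₁ (vis-viva): v_p = √[μ(2/r₁ − 1/a_t)] = 39.35 km/s.
First burn Δv₁ = |v_p − v₁| = 10.03 km/s.
Circular speed at r₂: v₂ = √(μ/r₂) = 9.74475 km/s.
Transfer-orbit speed at r₂: v_a = √[μ(2/r₂ − 1/a_t)] = 4.34626 km/s.
Second burn Δv₂ = |v₂ − v_a| = 5.398 km/s.
Total Δv = Δv₁ + Δv₂ = 15.43 km/s.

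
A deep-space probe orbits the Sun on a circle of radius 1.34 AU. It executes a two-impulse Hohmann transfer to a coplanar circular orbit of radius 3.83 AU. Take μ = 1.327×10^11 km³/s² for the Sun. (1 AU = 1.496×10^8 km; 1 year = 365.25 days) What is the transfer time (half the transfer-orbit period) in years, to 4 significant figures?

t = 2.078 years

In km: r₁ = 1.34 × 1.496×10^8 = 2.00464×10^8 km; r₂ = 3.83 × 1.496×10^8 = 5.72968×10^8 km.
The Hohmann ellipse has a_t = (r₁ + r₂)/2 = 3.86716×10^8 km.
By Kepler's third law the transfer-orbit period is T = 2π√(a_t³/μ), so t = T/2 = 6.558×10^7 s.
Converting: 6.558×10^7 s ÷ 3.15576×10^7 s/year (365.25 × 86400) = 2.078 years.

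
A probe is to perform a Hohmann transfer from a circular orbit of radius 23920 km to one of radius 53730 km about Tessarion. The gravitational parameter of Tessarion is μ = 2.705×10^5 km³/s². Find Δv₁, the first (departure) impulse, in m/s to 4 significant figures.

Transfer-ellipse semi-major axis a_t = (r₁ + r₂)/2 = (23920 + 53730)/2 = 38825 km.
On the circular orbit at r = 23920 km, v_c = √(μ/r) = 3.3628 km/s.
Transfer-orbit speed at the same r (vis-viva, a = a_t): v_t = √[μ(2/r − 1/a_t)] = 3.9560 km/s.
Δv₁ = |v_t − v_c| = |3.9560 − 3.3628| = 0.5932 km/s.

Δv₁ = 593.2 m/s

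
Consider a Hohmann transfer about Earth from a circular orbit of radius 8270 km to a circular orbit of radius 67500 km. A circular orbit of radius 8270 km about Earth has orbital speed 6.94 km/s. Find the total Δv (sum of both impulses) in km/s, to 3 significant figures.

Δv = 3.62 km/s

From the circular-orbit relation v² = μ/r at r = 8270 km: μ = v²r = (6.94)² × 8270 = 3.98313×10^5 km³/s².
The Hohmann ellipse has a_t = (r₁ + r₂)/2 = 37885 km.
At r₁ the circular-orbit speed is v₁ = √(μ/r₁) = 6.940 km/s.
Transfer-orbit speed at r₁ (v² = μ(2/r − 1/a)): v_p = √[μ(2/r₁ − 1/a_t)] = 9.264 km/s.
First burn Δv₁ = |v_p − v₁| = 2.324 km/s.
At r₂, v₂ = √(μ/r₂) = 2.429 km/s.
Transfer-orbit speed at r₂: v_a = √[μ(2/r₂ − 1/a_t)] = 1.135 km/s.
Second burn Δv₂ = |v₂ − v_a| = 1.294 km/s.
Δv = Δv₁ + Δv₂ = 2.324 + 1.294 = 3.618 km/s.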